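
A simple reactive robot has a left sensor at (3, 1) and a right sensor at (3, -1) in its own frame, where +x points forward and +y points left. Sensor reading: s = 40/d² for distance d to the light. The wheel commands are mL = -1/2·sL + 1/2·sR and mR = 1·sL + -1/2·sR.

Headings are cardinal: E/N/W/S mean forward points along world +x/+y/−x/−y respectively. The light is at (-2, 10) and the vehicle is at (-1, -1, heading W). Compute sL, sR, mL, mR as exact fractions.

left sensor world pos  = (-4, -2); dL² = 148
right sensor world pos = (-4, 0); dR² = 104
sL = 40/148 = 10/37
sR = 40/104 = 5/13
mL = -1/2·sL + 1/2·sR = 55/962
mR = 1·sL + -1/2·sR = 75/962

10/37 5/13 55/962 75/962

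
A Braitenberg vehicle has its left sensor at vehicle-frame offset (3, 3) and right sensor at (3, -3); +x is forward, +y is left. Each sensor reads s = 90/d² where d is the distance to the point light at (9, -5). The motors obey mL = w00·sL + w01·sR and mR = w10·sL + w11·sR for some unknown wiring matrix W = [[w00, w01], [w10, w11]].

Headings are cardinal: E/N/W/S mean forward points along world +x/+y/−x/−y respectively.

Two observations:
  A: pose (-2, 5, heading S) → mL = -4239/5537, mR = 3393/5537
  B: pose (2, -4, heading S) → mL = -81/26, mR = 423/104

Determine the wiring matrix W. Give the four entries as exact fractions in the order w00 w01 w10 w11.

-1/2 -1 1 -1/2

obs A: pose=(-2,5,S) → sL=90/113, sR=18/49, mL=-4239/5537, mR=3393/5537
obs B: pose=(2,-4,S) → sL=9/2, sR=45/52, mL=-81/26, mR=423/104
sensor matrix S = [[90/113, 18/49], [9/2, 45/52]]; det S = -138753/143962
solve [mL_A; mL_B] = S·[w00; w01] and [mR_A; mR_B] = S·[w10; w11]:
  w00 = -1/2, w01 = -1, w10 = 1, w11 = -1/2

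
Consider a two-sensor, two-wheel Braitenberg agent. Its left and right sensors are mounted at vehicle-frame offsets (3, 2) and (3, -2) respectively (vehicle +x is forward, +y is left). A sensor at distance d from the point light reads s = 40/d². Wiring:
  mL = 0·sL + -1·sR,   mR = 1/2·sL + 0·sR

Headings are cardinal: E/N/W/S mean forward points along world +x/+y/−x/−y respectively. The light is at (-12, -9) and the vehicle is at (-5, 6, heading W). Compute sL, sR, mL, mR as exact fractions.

left sensor world pos  = (-8, 4); dL² = 185
right sensor world pos = (-8, 8); dR² = 305
sL = 40/185 = 8/37
sR = 40/305 = 8/61
mL = 0·sL + -1·sR = -8/61
mR = 1/2·sL + 0·sR = 4/37

8/37 8/61 -8/61 4/37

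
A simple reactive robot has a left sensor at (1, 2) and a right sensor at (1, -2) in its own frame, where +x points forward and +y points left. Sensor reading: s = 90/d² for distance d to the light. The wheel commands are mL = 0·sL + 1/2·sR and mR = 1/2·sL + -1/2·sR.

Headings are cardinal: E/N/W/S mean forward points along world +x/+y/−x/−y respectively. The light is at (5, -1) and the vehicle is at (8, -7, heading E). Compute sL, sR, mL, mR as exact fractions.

left sensor world pos  = (9, -5); dL² = 32
right sensor world pos = (9, -9); dR² = 80
sL = 90/32 = 45/16
sR = 90/80 = 9/8
mL = 0·sL + 1/2·sR = 9/16
mR = 1/2·sL + -1/2·sR = 27/32

45/16 9/8 9/16 27/32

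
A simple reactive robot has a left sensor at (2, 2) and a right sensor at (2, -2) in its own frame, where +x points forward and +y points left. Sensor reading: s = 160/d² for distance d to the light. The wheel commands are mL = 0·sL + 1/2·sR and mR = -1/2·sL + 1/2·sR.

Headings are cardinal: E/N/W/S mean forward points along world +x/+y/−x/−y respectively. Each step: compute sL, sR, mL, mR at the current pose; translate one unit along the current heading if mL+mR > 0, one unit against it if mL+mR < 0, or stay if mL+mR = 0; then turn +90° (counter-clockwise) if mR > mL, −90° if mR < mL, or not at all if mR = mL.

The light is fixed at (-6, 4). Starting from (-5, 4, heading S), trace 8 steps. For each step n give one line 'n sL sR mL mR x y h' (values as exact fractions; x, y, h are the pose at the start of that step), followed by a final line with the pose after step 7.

n=0: pose=(-5,4,S); sL=160/13, sR=32; mL=16, mR=128/13; mL+mR=336/13 → advance +1; mR−mL=-80/13 → turn -1·90°
n=1: pose=(-5,3,W); sL=16, sR=80; mL=40, mR=32; mL+mR=72 → advance +1; mR−mL=-8 → turn -1·90°
n=2: pose=(-6,3,N); sL=32, sR=32; mL=16, mR=0; mL+mR=16 → advance +1; mR−mL=-16 → turn -1·90°
n=3: pose=(-6,4,E); sL=20, sR=20; mL=10, mR=0; mL+mR=10 → advance +1; mR−mL=-10 → turn -1·90°
n=4: pose=(-5,4,S); sL=160/13, sR=32; mL=16, mR=128/13; mL+mR=336/13 → advance +1; mR−mL=-80/13 → turn -1·90°
n=5: pose=(-5,3,W); sL=16, sR=80; mL=40, mR=32; mL+mR=72 → advance +1; mR−mL=-8 → turn -1·90°
n=6: pose=(-6,3,N); sL=32, sR=32; mL=16, mR=0; mL+mR=16 → advance +1; mR−mL=-16 → turn -1·90°
n=7: pose=(-6,4,E); sL=20, sR=20; mL=10, mR=0; mL+mR=10 → advance +1; mR−mL=-10 → turn -1·90°

0 160/13 32 16 128/13 -5 4 S
1 16 80 40 32 -5 3 W
2 32 32 16 0 -6 3 N
3 20 20 10 0 -6 4 E
4 160/13 32 16 128/13 -5 4 S
5 16 80 40 32 -5 3 W
6 32 32 16 0 -6 3 N
7 20 20 10 0 -6 4 E
final -5 4 S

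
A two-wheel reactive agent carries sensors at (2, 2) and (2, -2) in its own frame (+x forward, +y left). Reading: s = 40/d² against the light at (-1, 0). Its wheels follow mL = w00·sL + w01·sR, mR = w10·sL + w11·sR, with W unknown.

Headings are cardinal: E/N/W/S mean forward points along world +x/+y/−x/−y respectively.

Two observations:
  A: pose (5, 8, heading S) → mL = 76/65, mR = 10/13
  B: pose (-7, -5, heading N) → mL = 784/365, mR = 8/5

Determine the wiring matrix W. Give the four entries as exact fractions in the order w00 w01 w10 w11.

1 1 0 1

obs A: pose=(5,8,S) → sL=2/5, sR=10/13, mL=76/65, mR=10/13
obs B: pose=(-7,-5,N) → sL=40/73, sR=8/5, mL=784/365, mR=8/5
sensor matrix S = [[2/5, 10/13], [40/73, 8/5]]; det S = 5184/23725
solve [mL_A; mL_B] = S·[w00; w01] and [mR_A; mR_B] = S·[w10; w11]:
  w00 = 1, w01 = 1, w10 = 0, w11 = 1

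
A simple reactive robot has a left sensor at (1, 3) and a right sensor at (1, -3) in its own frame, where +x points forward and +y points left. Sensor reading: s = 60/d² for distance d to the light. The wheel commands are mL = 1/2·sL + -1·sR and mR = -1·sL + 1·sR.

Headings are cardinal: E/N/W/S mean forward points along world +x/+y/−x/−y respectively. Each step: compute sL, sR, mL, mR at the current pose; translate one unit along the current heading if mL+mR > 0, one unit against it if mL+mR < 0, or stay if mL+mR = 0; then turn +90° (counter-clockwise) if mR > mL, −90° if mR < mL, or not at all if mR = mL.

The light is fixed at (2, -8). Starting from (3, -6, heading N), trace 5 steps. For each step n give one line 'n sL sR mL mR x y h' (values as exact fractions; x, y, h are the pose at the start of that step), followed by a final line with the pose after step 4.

0 60/13 12/5 -6/65 -144/65 3 -6 N
1 3 15/2 -6 9/2 3 -7 E
2 60/13 60/13 -30/13 0 2 -7 N
3 6 6 -3 0 2 -8 W
4 60/17 12 -174/17 144/17 3 -8 S
final 3 -7 E

n=0: pose=(3,-6,N); sL=60/13, sR=12/5; mL=-6/65, mR=-144/65; mL+mR=-30/13 → advance -1; mR−mL=-138/65 → turn -1·90°
n=1: pose=(3,-7,E); sL=3, sR=15/2; mL=-6, mR=9/2; mL+mR=-3/2 → advance -1; mR−mL=21/2 → turn +1·90°
n=2: pose=(2,-7,N); sL=60/13, sR=60/13; mL=-30/13, mR=0; mL+mR=-30/13 → advance -1; mR−mL=30/13 → turn +1·90°
n=3: pose=(2,-8,W); sL=6, sR=6; mL=-3, mR=0; mL+mR=-3 → advance -1; mR−mL=3 → turn +1·90°
n=4: pose=(3,-8,S); sL=60/17, sR=12; mL=-174/17, mR=144/17; mL+mR=-30/17 → advance -1; mR−mL=318/17 → turn +1·90°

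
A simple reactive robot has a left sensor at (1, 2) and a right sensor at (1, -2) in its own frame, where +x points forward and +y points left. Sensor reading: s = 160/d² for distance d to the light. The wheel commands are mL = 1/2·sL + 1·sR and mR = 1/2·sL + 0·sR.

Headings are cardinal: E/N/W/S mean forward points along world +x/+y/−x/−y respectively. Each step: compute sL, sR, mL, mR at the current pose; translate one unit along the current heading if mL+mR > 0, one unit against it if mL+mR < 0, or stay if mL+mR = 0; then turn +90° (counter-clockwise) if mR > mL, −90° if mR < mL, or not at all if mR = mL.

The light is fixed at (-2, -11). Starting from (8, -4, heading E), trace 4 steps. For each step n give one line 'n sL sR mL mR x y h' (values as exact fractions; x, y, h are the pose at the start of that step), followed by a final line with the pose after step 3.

n=0: pose=(8,-4,E); sL=80/101, sR=80/73; mL=11000/7373, mR=40/101; mL+mR=13920/7373 → advance +1; mR−mL=-80/73 → turn -1·90°
n=1: pose=(9,-4,S); sL=32/41, sR=160/117; mL=8432/4797, mR=16/41; mL+mR=10304/4797 → advance +1; mR−mL=-160/117 → turn -1·90°
n=2: pose=(9,-5,W); sL=40/29, sR=40/41; mL=1980/1189, mR=20/29; mL+mR=2800/1189 → advance +1; mR−mL=-40/41 → turn -1·90°
n=3: pose=(8,-5,N); sL=160/113, sR=160/193; mL=33520/21809, mR=80/113; mL+mR=48960/21809 → advance +1; mR−mL=-160/193 → turn -1·90°

0 80/101 80/73 11000/7373 40/101 8 -4 E
1 32/41 160/117 8432/4797 16/41 9 -4 S
2 40/29 40/41 1980/1189 20/29 9 -5 W
3 160/113 160/193 33520/21809 80/113 8 -5 N
final 8 -4 E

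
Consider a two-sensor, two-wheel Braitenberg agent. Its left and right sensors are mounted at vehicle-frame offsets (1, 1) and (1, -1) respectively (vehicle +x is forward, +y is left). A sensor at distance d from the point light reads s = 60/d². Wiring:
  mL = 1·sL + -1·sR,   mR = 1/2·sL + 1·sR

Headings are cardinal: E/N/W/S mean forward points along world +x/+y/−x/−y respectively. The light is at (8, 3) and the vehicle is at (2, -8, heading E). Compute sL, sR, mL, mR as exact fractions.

left sensor world pos  = (3, -7); dL² = 125
right sensor world pos = (3, -9); dR² = 169
sL = 60/125 = 12/25
sR = 60/169 = 60/169
mL = 1·sL + -1·sR = 528/4225
mR = 1/2·sL + 1·sR = 2514/4225

12/25 60/169 528/4225 2514/4225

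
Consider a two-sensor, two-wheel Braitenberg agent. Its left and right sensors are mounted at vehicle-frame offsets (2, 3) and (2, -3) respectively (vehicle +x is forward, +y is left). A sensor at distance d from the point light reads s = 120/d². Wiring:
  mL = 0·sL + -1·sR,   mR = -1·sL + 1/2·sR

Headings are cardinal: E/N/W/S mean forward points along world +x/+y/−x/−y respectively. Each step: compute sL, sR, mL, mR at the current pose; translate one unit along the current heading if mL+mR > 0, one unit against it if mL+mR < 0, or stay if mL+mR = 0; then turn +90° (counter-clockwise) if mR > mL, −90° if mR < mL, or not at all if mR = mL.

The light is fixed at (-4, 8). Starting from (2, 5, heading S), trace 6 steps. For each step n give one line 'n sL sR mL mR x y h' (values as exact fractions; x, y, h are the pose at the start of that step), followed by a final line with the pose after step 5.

n=0: pose=(2,5,S); sL=60/53, sR=60/17; mL=-60/17, mR=570/901; mL+mR=-2610/901 → advance -1; mR−mL=3750/901 → turn +1·90°
n=1: pose=(2,6,E); sL=24/13, sR=120/89; mL=-120/89, mR=-1356/1157; mL+mR=-2916/1157 → advance -1; mR−mL=204/1157 → turn +1·90°
n=2: pose=(1,6,N); sL=30, sR=15/8; mL=-15/8, mR=-465/16; mL+mR=-495/16 → advance -1; mR−mL=-435/16 → turn -1·90°
n=3: pose=(1,5,E); sL=120/49, sR=24/17; mL=-24/17, mR=-1452/833; mL+mR=-2628/833 → advance -1; mR−mL=-276/833 → turn -1·90°
n=4: pose=(0,5,S); sL=60/37, sR=60/13; mL=-60/13, mR=330/481; mL+mR=-1890/481 → advance -1; mR−mL=2550/481 → turn +1·90°
n=5: pose=(0,6,E); sL=120/37, sR=120/61; mL=-120/61, mR=-5100/2257; mL+mR=-9540/2257 → advance -1; mR−mL=-660/2257 → turn -1·90°

0 60/53 60/17 -60/17 570/901 2 5 S
1 24/13 120/89 -120/89 -1356/1157 2 6 E
2 30 15/8 -15/8 -465/16 1 6 N
3 120/49 24/17 -24/17 -1452/833 1 5 E
4 60/37 60/13 -60/13 330/481 0 5 S
5 120/37 120/61 -120/61 -5100/2257 0 6 E
final -1 6 S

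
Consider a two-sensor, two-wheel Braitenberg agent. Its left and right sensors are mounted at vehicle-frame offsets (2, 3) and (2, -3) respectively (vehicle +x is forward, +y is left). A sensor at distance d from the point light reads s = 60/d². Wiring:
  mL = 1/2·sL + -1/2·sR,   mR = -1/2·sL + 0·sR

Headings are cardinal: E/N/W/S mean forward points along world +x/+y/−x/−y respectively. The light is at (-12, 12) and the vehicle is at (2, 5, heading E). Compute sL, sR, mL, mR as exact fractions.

left sensor world pos  = (4, 8); dL² = 272
right sensor world pos = (4, 2); dR² = 356
sL = 60/272 = 15/68
sR = 60/356 = 15/89
mL = 1/2·sL + -1/2·sR = 315/12104
mR = -1/2·sL + 0·sR = -15/136

15/68 15/89 315/12104 -15/136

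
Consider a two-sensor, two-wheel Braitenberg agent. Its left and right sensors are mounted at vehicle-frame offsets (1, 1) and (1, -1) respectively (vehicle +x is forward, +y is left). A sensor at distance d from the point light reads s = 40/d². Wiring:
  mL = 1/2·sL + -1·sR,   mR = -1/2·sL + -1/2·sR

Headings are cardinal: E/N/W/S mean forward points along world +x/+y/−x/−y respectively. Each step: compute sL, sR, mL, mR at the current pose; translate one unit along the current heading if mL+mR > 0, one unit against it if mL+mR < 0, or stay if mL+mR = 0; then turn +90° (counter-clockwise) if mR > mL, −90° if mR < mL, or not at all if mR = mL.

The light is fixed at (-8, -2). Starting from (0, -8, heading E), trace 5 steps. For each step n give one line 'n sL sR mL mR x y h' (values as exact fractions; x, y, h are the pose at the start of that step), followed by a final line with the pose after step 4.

n=0: pose=(0,-8,E); sL=20/53, sR=4/13; mL=-82/689, mR=-236/689; mL+mR=-6/13 → advance -1; mR−mL=-154/689 → turn -1·90°
n=1: pose=(-1,-8,S); sL=40/113, sR=8/17; mL=-564/1921, mR=-792/1921; mL+mR=-12/17 → advance -1; mR−mL=-228/1921 → turn -1·90°
n=2: pose=(-1,-7,W); sL=5/9, sR=10/13; mL=-115/234, mR=-155/234; mL+mR=-15/13 → advance -1; mR−mL=-20/117 → turn -1·90°
n=3: pose=(0,-7,N); sL=8/13, sR=40/97; mL=-132/1261, mR=-648/1261; mL+mR=-60/97 → advance -1; mR−mL=-516/1261 → turn -1·90°
n=4: pose=(0,-8,E); sL=20/53, sR=4/13; mL=-82/689, mR=-236/689; mL+mR=-6/13 → advance -1; mR−mL=-154/689 → turn -1·90°

0 20/53 4/13 -82/689 -236/689 0 -8 E
1 40/113 8/17 -564/1921 -792/1921 -1 -8 S
2 5/9 10/13 -115/234 -155/234 -1 -7 W
3 8/13 40/97 -132/1261 -648/1261 0 -7 N
4 20/53 4/13 -82/689 -236/689 0 -8 E
final -1 -8 S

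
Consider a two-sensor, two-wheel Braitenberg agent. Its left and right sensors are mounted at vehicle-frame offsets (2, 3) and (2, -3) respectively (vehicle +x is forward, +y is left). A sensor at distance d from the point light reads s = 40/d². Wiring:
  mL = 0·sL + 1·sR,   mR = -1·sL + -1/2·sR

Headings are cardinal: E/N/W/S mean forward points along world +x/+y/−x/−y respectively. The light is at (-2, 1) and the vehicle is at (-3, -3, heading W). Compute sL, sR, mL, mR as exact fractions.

20/29 4 4 -78/29

left sensor world pos  = (-5, -6); dL² = 58
right sensor world pos = (-5, 0); dR² = 10
sL = 40/58 = 20/29
sR = 40/10 = 4
mL = 0·sL + 1·sR = 4
mR = -1·sL + -1/2·sR = -78/29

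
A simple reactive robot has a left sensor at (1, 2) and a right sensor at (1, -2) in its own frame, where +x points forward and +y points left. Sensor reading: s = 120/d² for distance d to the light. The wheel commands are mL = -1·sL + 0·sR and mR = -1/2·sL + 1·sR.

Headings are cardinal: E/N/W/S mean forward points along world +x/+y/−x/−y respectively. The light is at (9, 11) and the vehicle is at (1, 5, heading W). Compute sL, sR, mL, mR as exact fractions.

left sensor world pos  = (0, 3); dL² = 145
right sensor world pos = (0, 7); dR² = 97
sL = 120/145 = 24/29
sR = 120/97 = 120/97
mL = -1·sL + 0·sR = -24/29
mR = -1/2·sL + 1·sR = 2316/2813

24/29 120/97 -24/29 2316/2813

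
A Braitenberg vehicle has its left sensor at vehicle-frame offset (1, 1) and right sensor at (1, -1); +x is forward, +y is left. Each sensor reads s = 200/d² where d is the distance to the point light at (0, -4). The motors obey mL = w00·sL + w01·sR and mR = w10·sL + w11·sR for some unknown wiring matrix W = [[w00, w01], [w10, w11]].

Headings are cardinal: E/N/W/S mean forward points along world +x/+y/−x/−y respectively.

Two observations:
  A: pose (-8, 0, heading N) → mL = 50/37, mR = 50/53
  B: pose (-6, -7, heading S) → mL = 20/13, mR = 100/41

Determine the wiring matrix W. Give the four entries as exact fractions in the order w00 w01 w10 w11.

0 1/2 1/2 0

obs A: pose=(-8,0,N) → sL=100/53, sR=100/37, mL=50/37, mR=50/53
obs B: pose=(-6,-7,S) → sL=200/41, sR=40/13, mL=20/13, mR=100/41
sensor matrix S = [[100/53, 100/37], [200/41, 40/13]]; det S = -7712000/1045213
solve [mL_A; mL_B] = S·[w00; w01] and [mR_A; mR_B] = S·[w10; w11]:
  w00 = 0, w01 = 1/2, w10 = 1/2, w11 = 0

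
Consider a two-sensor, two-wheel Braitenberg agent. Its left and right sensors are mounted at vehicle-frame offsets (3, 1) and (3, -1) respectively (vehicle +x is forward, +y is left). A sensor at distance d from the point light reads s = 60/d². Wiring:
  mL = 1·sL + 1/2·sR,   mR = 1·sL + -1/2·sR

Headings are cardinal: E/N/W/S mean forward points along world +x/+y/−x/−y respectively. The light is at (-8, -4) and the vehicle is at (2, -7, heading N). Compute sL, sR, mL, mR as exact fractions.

left sensor world pos  = (1, -4); dL² = 81
right sensor world pos = (3, -4); dR² = 121
sL = 60/81 = 20/27
sR = 60/121 = 60/121
mL = 1·sL + 1/2·sR = 3230/3267
mR = 1·sL + -1/2·sR = 1610/3267

20/27 60/121 3230/3267 1610/3267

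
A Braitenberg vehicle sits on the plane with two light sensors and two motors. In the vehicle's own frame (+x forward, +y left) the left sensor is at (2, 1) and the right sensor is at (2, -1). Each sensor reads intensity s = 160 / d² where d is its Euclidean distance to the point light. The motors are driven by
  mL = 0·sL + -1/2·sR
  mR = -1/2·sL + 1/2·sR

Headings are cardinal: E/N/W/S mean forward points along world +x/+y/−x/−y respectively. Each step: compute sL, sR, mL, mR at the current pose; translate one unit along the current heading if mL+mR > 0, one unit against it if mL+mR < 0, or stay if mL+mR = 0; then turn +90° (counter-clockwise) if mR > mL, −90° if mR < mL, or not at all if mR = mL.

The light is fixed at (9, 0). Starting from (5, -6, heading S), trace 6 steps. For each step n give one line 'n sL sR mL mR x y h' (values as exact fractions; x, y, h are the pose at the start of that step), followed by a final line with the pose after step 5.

n=0: pose=(5,-6,S); sL=160/73, sR=160/89; mL=-80/89, mR=-1280/6497; mL+mR=-80/73 → advance -1; mR−mL=4560/6497 → turn +1·90°
n=1: pose=(5,-5,E); sL=8, sR=4; mL=-2, mR=-2; mL+mR=-4 → advance -1; mR−mL=0 → turn +0·90°
n=2: pose=(4,-5,E); sL=32/5, sR=32/9; mL=-16/9, mR=-64/45; mL+mR=-16/5 → advance -1; mR−mL=16/45 → turn +1·90°
n=3: pose=(3,-5,N); sL=80/29, sR=80/17; mL=-40/17, mR=480/493; mL+mR=-40/29 → advance -1; mR−mL=1640/493 → turn +1·90°
n=4: pose=(3,-6,W); sL=160/113, sR=160/89; mL=-80/89, mR=1920/10057; mL+mR=-80/113 → advance -1; mR−mL=10960/10057 → turn +1·90°
n=5: pose=(4,-6,S); sL=2, sR=8/5; mL=-4/5, mR=-1/5; mL+mR=-1 → advance -1; mR−mL=3/5 → turn +1·90°

0 160/73 160/89 -80/89 -1280/6497 5 -6 S
1 8 4 -2 -2 5 -5 E
2 32/5 32/9 -16/9 -64/45 4 -5 E
3 80/29 80/17 -40/17 480/493 3 -5 N
4 160/113 160/89 -80/89 1920/10057 3 -6 W
5 2 8/5 -4/5 -1/5 4 -6 S
final 4 -5 E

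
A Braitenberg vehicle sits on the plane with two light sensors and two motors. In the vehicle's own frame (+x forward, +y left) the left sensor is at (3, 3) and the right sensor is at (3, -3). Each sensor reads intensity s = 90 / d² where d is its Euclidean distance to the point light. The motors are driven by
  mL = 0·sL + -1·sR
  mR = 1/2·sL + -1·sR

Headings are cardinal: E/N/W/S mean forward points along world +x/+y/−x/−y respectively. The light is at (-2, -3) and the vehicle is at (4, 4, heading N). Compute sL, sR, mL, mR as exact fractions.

left sensor world pos  = (1, 7); dL² = 109
right sensor world pos = (7, 7); dR² = 181
sL = 90/109 = 90/109
sR = 90/181 = 90/181
mL = 0·sL + -1·sR = -90/181
mR = 1/2·sL + -1·sR = -1665/19729

90/109 90/181 -90/181 -1665/19729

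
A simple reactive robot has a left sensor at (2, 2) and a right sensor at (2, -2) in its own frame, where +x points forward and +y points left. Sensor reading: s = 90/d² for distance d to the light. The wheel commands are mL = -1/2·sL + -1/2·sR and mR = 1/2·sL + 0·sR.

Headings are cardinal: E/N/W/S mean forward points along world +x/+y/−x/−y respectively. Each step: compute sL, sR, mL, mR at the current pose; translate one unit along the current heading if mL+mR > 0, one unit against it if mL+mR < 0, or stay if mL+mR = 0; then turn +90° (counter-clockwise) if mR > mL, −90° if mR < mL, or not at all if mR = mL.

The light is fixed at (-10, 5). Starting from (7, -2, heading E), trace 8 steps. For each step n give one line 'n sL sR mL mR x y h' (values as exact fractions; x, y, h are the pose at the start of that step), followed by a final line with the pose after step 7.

n=0: pose=(7,-2,E); sL=45/193, sR=45/221; mL=-9315/42653, mR=45/386; mL+mR=-45/442 → advance -1; mR−mL=28575/85306 → turn +1·90°
n=1: pose=(6,-2,N); sL=90/221, sR=90/349; mL=-25650/77129, mR=45/221; mL+mR=-45/349 → advance -1; mR−mL=41355/77129 → turn +1·90°
n=2: pose=(6,-3,W); sL=45/148, sR=45/116; mL=-1485/4292, mR=45/296; mL+mR=-45/232 → advance -1; mR−mL=4275/8584 → turn +1·90°
n=3: pose=(7,-3,S); sL=90/461, sR=18/65; mL=-7074/29965, mR=45/461; mL+mR=-9/65 → advance -1; mR−mL=9999/29965 → turn +1·90°
n=4: pose=(7,-2,E); sL=45/193, sR=45/221; mL=-9315/42653, mR=45/386; mL+mR=-45/442 → advance -1; mR−mL=28575/85306 → turn +1·90°
n=5: pose=(6,-2,N); sL=90/221, sR=90/349; mL=-25650/77129, mR=45/221; mL+mR=-45/349 → advance -1; mR−mL=41355/77129 → turn +1·90°
n=6: pose=(6,-3,W); sL=45/148, sR=45/116; mL=-1485/4292, mR=45/296; mL+mR=-45/232 → advance -1; mR−mL=4275/8584 → turn +1·90°
n=7: pose=(7,-3,S); sL=90/461, sR=18/65; mL=-7074/29965, mR=45/461; mL+mR=-9/65 → advance -1; mR−mL=9999/29965 → turn +1·90°

0 45/193 45/221 -9315/42653 45/386 7 -2 E
1 90/221 90/349 -25650/77129 45/221 6 -2 N
2 45/148 45/116 -1485/4292 45/296 6 -3 W
3 90/461 18/65 -7074/29965 45/461 7 -3 S
4 45/193 45/221 -9315/42653 45/386 7 -2 E
5 90/221 90/349 -25650/77129 45/221 6 -2 N
6 45/148 45/116 -1485/4292 45/296 6 -3 W
7 90/461 18/65 -7074/29965 45/461 7 -3 S
final 7 -2 E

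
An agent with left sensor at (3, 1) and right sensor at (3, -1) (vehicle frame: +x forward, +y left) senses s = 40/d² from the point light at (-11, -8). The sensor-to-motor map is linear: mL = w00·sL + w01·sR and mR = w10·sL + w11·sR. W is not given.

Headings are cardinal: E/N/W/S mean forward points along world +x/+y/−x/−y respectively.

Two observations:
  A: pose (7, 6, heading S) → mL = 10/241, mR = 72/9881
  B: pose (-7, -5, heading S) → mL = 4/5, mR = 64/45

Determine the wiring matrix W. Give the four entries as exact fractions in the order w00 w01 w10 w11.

1/2 0 -1/2 1/2

obs A: pose=(7,6,S) → sL=20/241, sR=4/41, mL=10/241, mR=72/9881
obs B: pose=(-7,-5,S) → sL=8/5, sR=40/9, mL=4/5, mR=64/45
sensor matrix S = [[20/241, 4/41], [8/5, 40/9]]; det S = 94592/444645
solve [mL_A; mL_B] = S·[w00; w01] and [mR_A; mR_B] = S·[w10; w11]:
  w00 = 1/2, w01 = 0, w10 = -1/2, w11 = 1/2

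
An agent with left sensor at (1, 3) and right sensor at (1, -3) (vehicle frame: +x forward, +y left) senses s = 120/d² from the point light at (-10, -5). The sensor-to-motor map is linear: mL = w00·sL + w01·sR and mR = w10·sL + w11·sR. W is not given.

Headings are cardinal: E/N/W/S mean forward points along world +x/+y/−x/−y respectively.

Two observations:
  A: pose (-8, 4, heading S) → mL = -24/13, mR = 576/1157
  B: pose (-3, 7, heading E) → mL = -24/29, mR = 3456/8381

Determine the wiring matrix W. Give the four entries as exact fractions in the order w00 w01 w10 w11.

0 -1 -1 1

obs A: pose=(-8,4,S) → sL=120/89, sR=24/13, mL=-24/13, mR=576/1157
obs B: pose=(-3,7,E) → sL=120/289, sR=24/29, mL=-24/29, mR=3456/8381
sensor matrix S = [[120/89, 24/13], [120/289, 24/29]]; det S = 3386880/9696817
solve [mL_A; mL_B] = S·[w00; w01] and [mR_A; mR_B] = S·[w10; w11]:
  w00 = 0, w01 = -1, w10 = -1, w11 = 1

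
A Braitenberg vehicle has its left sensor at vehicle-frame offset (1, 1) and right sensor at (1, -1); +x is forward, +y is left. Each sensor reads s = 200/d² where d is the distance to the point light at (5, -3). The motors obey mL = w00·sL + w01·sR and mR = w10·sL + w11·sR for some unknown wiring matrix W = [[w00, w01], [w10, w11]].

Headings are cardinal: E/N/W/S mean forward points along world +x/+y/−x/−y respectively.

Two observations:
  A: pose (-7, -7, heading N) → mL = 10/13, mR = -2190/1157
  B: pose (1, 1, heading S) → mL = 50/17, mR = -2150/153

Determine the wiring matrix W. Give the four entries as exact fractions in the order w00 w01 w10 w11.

obs A: pose=(-7,-7,N) → sL=100/89, sR=20/13, mL=10/13, mR=-2190/1157
obs B: pose=(1,1,S) → sL=100/9, sR=100/17, mL=50/17, mR=-2150/153
sensor matrix S = [[100/89, 20/13], [100/9, 100/17]]; det S = -1856000/177021
solve [mL_A; mL_B] = S·[w00; w01] and [mR_A; mR_B] = S·[w10; w11]:
  w00 = 0, w01 = 1/2, w10 = -1, w11 = -1/2

0 1/2 -1 -1/2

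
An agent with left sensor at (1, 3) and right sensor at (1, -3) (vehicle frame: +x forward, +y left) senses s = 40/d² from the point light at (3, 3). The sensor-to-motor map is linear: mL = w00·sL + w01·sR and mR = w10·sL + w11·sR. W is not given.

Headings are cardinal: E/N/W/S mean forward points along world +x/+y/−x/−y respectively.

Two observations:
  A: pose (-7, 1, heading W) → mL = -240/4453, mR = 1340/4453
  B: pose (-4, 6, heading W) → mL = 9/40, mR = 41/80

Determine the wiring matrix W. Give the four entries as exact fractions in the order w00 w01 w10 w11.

obs A: pose=(-7,1,W) → sL=20/73, sR=20/61, mL=-240/4453, mR=1340/4453
obs B: pose=(-4,6,W) → sL=5/8, sR=2/5, mL=9/40, mR=41/80
sensor matrix S = [[20/73, 20/61], [5/8, 2/5]]; det S = -849/8906
solve [mL_A; mL_B] = S·[w00; w01] and [mR_A; mR_B] = S·[w10; w11]:
  w00 = 1, w01 = -1, w10 = 1/2, w11 = 1/2

1 -1 1/2 1/2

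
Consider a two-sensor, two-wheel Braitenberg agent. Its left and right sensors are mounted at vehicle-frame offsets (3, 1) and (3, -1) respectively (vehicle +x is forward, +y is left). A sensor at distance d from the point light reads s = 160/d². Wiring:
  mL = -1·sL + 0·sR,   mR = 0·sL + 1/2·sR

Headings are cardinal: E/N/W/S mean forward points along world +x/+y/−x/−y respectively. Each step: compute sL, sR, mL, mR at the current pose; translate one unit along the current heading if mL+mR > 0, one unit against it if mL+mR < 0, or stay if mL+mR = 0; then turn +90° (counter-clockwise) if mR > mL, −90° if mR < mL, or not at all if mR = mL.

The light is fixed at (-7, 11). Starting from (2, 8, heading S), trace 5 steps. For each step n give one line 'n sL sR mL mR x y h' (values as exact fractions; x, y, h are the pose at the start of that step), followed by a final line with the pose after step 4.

0 20/17 8/5 -20/17 4/5 2 8 S
1 32/29 160/153 -32/29 80/153 2 9 E
2 16/5 80/41 -16/5 40/41 1 9 N
3 160/41 160/29 -160/41 80/29 1 8 W
4 20/17 8/5 -20/17 4/5 2 8 S
final 2 9 E

n=0: pose=(2,8,S); sL=20/17, sR=8/5; mL=-20/17, mR=4/5; mL+mR=-32/85 → advance -1; mR−mL=168/85 → turn +1·90°
n=1: pose=(2,9,E); sL=32/29, sR=160/153; mL=-32/29, mR=80/153; mL+mR=-2576/4437 → advance -1; mR−mL=7216/4437 → turn +1·90°
n=2: pose=(1,9,N); sL=16/5, sR=80/41; mL=-16/5, mR=40/41; mL+mR=-456/205 → advance -1; mR−mL=856/205 → turn +1·90°
n=3: pose=(1,8,W); sL=160/41, sR=160/29; mL=-160/41, mR=80/29; mL+mR=-1360/1189 → advance -1; mR−mL=7920/1189 → turn +1·90°
n=4: pose=(2,8,S); sL=20/17, sR=8/5; mL=-20/17, mR=4/5; mL+mR=-32/85 → advance -1; mR−mL=168/85 → turn +1·90°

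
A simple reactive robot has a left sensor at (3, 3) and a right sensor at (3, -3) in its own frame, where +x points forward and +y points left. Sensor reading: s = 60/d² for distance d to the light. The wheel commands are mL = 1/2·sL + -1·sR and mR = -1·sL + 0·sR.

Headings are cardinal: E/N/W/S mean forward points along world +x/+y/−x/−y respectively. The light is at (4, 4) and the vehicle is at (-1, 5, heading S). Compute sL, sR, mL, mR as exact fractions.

15/2 15/17 195/68 -15/2

left sensor world pos  = (2, 2); dL² = 8
right sensor world pos = (-4, 2); dR² = 68
sL = 60/8 = 15/2
sR = 60/68 = 15/17
mL = 1/2·sL + -1·sR = 195/68
mR = -1·sL + 0·sR = -15/2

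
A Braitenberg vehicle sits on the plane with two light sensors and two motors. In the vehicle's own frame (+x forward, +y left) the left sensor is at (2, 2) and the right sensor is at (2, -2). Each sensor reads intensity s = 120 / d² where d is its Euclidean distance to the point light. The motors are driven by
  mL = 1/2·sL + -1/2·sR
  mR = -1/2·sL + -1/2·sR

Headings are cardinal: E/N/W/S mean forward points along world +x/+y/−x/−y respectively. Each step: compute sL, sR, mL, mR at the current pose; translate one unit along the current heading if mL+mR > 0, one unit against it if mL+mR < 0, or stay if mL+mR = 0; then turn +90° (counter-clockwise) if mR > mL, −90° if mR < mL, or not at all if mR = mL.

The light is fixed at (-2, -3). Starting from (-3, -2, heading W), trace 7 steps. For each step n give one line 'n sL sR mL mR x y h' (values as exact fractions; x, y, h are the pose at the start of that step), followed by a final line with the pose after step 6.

n=0: pose=(-3,-2,W); sL=12, sR=20/3; mL=8/3, mR=-28/3; mL+mR=-20/3 → advance -1; mR−mL=-12 → turn -1·90°
n=1: pose=(-2,-2,N); sL=120/13, sR=120/13; mL=0, mR=-120/13; mL+mR=-120/13 → advance -1; mR−mL=-120/13 → turn -1·90°
n=2: pose=(-2,-3,E); sL=15, sR=15; mL=0, mR=-15; mL+mR=-15 → advance -1; mR−mL=-15 → turn -1·90°
n=3: pose=(-3,-3,S); sL=24, sR=120/13; mL=96/13, mR=-216/13; mL+mR=-120/13 → advance -1; mR−mL=-24 → turn -1·90°
n=4: pose=(-3,-2,W); sL=12, sR=20/3; mL=8/3, mR=-28/3; mL+mR=-20/3 → advance -1; mR−mL=-12 → turn -1·90°
n=5: pose=(-2,-2,N); sL=120/13, sR=120/13; mL=0, mR=-120/13; mL+mR=-120/13 → advance -1; mR−mL=-120/13 → turn -1·90°
n=6: pose=(-2,-3,E); sL=15, sR=15; mL=0, mR=-15; mL+mR=-15 → advance -1; mR−mL=-15 → turn -1·90°

0 12 20/3 8/3 -28/3 -3 -2 W
1 120/13 120/13 0 -120/13 -2 -2 N
2 15 15 0 -15 -2 -3 E
3 24 120/13 96/13 -216/13 -3 -3 S
4 12 20/3 8/3 -28/3 -3 -2 W
5 120/13 120/13 0 -120/13 -2 -2 N
6 15 15 0 -15 -2 -3 E
final -3 -3 S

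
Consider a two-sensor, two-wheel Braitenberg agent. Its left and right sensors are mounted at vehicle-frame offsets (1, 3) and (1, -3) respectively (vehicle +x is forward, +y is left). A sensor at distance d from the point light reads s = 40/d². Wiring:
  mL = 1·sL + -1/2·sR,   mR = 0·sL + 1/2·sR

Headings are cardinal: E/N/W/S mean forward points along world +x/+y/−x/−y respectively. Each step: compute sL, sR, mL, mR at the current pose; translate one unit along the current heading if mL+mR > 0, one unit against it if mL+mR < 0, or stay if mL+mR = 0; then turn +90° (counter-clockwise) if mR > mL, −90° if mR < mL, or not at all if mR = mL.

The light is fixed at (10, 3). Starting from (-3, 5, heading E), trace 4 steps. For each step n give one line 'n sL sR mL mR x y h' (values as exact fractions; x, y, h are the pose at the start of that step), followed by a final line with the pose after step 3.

0 40/169 8/29 484/4901 4/29 -3 5 E
1 20/117 4/9 -2/39 2/9 -2 5 N
2 40/169 8/41 964/6929 4/41 -2 6 W
3 5/34 10/29 -25/986 5/29 -3 6 N
final -3 7 W

n=0: pose=(-3,5,E); sL=40/169, sR=8/29; mL=484/4901, mR=4/29; mL+mR=40/169 → advance +1; mR−mL=192/4901 → turn +1·90°
n=1: pose=(-2,5,N); sL=20/117, sR=4/9; mL=-2/39, mR=2/9; mL+mR=20/117 → advance +1; mR−mL=32/117 → turn +1·90°
n=2: pose=(-2,6,W); sL=40/169, sR=8/41; mL=964/6929, mR=4/41; mL+mR=40/169 → advance +1; mR−mL=-288/6929 → turn -1·90°
n=3: pose=(-3,6,N); sL=5/34, sR=10/29; mL=-25/986, mR=5/29; mL+mR=5/34 → advance +1; mR−mL=195/986 → turn +1·90°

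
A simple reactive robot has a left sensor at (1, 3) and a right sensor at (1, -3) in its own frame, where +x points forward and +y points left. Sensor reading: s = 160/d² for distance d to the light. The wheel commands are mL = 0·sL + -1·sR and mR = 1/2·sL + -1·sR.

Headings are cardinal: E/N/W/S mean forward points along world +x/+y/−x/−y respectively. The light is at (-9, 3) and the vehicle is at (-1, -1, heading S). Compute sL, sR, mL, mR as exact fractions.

left sensor world pos  = (2, -2); dL² = 146
right sensor world pos = (-4, -2); dR² = 50
sL = 160/146 = 80/73
sR = 160/50 = 16/5
mL = 0·sL + -1·sR = -16/5
mR = 1/2·sL + -1·sR = -968/365

80/73 16/5 -16/5 -968/365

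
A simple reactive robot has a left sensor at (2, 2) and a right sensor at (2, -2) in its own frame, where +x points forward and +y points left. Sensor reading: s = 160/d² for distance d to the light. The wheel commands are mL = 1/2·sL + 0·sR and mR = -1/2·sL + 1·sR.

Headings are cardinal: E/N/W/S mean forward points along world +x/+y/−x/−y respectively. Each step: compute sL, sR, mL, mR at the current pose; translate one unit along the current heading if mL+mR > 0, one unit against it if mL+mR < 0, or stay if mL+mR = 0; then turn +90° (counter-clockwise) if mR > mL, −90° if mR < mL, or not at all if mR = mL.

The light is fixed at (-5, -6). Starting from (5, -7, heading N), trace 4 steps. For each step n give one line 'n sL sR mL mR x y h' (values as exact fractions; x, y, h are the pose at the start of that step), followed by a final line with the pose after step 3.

0 32/13 32/29 16/13 -48/377 5 -7 N
1 40/37 40/37 20/37 20/37 5 -6 E
2 160/173 160/173 80/173 80/173 6 -6 E
3 4/5 4/5 2/5 2/5 7 -6 E
final 8 -6 E

n=0: pose=(5,-7,N); sL=32/13, sR=32/29; mL=16/13, mR=-48/377; mL+mR=32/29 → advance +1; mR−mL=-512/377 → turn -1·90°
n=1: pose=(5,-6,E); sL=40/37, sR=40/37; mL=20/37, mR=20/37; mL+mR=40/37 → advance +1; mR−mL=0 → turn +0·90°
n=2: pose=(6,-6,E); sL=160/173, sR=160/173; mL=80/173, mR=80/173; mL+mR=160/173 → advance +1; mR−mL=0 → turn +0·90°
n=3: pose=(7,-6,E); sL=4/5, sR=4/5; mL=2/5, mR=2/5; mL+mR=4/5 → advance +1; mR−mL=0 → turn +0·90°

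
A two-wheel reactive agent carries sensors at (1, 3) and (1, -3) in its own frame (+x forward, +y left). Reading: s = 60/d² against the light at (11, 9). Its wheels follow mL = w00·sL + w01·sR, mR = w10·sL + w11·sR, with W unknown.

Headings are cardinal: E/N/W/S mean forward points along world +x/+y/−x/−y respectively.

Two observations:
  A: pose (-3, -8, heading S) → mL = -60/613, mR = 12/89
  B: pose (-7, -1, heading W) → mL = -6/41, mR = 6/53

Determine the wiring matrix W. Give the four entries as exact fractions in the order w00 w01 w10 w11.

obs A: pose=(-3,-8,S) → sL=12/89, sR=60/613, mL=-60/613, mR=12/89
obs B: pose=(-7,-1,W) → sL=6/53, sR=6/41, mL=-6/41, mR=6/53
sensor matrix S = [[12/89, 60/613], [6/53, 6/41]]; det S = 1025568/118552361
solve [mL_A; mL_B] = S·[w00; w01] and [mR_A; mR_B] = S·[w10; w11]:
  w00 = 0, w01 = -1, w10 = 1, w11 = 0

0 -1 1 0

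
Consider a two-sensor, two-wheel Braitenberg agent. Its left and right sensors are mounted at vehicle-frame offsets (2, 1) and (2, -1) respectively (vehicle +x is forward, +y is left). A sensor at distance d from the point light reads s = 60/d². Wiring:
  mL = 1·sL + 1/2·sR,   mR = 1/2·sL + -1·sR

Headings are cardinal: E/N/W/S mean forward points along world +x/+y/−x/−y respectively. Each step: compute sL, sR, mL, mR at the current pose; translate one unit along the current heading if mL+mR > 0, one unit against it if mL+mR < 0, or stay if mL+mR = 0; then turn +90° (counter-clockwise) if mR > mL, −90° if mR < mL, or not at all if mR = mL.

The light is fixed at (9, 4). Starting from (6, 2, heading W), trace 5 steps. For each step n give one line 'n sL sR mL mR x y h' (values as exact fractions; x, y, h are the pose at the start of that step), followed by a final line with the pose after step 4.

n=0: pose=(6,2,W); sL=30/17, sR=30/13; mL=645/221, mR=-315/221; mL+mR=330/221 → advance +1; mR−mL=-960/221 → turn -1·90°
n=1: pose=(5,2,N); sL=12/5, sR=20/3; mL=86/15, mR=-82/15; mL+mR=4/15 → advance +1; mR−mL=-56/5 → turn -1·90°
n=2: pose=(5,3,E); sL=15, sR=15/2; mL=75/4, mR=0; mL+mR=75/4 → advance +1; mR−mL=-75/4 → turn -1·90°
n=3: pose=(6,3,S); sL=60/13, sR=12/5; mL=378/65, mR=-6/65; mL+mR=372/65 → advance +1; mR−mL=-384/65 → turn -1·90°
n=4: pose=(6,2,W); sL=30/17, sR=30/13; mL=645/221, mR=-315/221; mL+mR=330/221 → advance +1; mR−mL=-960/221 → turn -1·90°

0 30/17 30/13 645/221 -315/221 6 2 W
1 12/5 20/3 86/15 -82/15 5 2 N
2 15 15/2 75/4 0 5 3 E
3 60/13 12/5 378/65 -6/65 6 3 S
4 30/17 30/13 645/221 -315/221 6 2 W
final 5 2 N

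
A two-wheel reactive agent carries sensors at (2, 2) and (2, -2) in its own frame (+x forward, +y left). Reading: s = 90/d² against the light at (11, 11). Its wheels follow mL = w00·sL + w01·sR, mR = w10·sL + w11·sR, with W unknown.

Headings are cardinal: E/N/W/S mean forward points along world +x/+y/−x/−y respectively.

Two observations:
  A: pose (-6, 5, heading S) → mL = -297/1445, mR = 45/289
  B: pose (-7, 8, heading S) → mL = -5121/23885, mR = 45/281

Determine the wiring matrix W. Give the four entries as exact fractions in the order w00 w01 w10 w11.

obs A: pose=(-6,5,S) → sL=90/289, sR=18/85, mL=-297/1445, mR=45/289
obs B: pose=(-7,8,S) → sL=90/281, sR=18/85, mL=-5121/23885, mR=45/281
sensor matrix S = [[90/289, 18/85], [90/281, 18/85]]; det S = -2592/1380553
solve [mL_A; mL_B] = S·[w00; w01] and [mR_A; mR_B] = S·[w10; w11]:
  w00 = -1, w01 = 1/2, w10 = 1/2, w11 = 0

-1 1/2 1/2 0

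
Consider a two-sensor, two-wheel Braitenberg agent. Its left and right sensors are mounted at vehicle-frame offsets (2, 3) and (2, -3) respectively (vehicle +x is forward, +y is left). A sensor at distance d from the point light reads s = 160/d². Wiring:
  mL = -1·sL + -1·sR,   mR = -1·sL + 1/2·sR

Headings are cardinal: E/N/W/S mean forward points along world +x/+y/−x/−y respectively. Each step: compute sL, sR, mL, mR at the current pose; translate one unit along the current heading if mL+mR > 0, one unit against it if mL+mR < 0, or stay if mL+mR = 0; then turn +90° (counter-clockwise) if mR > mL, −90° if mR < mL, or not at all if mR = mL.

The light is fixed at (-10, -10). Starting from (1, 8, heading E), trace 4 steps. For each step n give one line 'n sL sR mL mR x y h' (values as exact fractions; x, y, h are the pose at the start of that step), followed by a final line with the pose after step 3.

0 16/61 80/197 -8032/12017 -712/12017 1 8 E
1 160/449 160/569 -162880/255481 -55120/255481 0 8 N
2 8/13 10/29 -362/377 -167/377 0 7 W
3 160/421 160/289 -113600/121669 -12560/121669 1 7 S
final 1 8 E

n=0: pose=(1,8,E); sL=16/61, sR=80/197; mL=-8032/12017, mR=-712/12017; mL+mR=-8744/12017 → advance -1; mR−mL=120/197 → turn +1·90°
n=1: pose=(0,8,N); sL=160/449, sR=160/569; mL=-162880/255481, mR=-55120/255481; mL+mR=-218000/255481 → advance -1; mR−mL=240/569 → turn +1·90°
n=2: pose=(0,7,W); sL=8/13, sR=10/29; mL=-362/377, mR=-167/377; mL+mR=-529/377 → advance -1; mR−mL=15/29 → turn +1·90°
n=3: pose=(1,7,S); sL=160/421, sR=160/289; mL=-113600/121669, mR=-12560/121669; mL+mR=-126160/121669 → advance -1; mR−mL=240/289 → turn +1·90°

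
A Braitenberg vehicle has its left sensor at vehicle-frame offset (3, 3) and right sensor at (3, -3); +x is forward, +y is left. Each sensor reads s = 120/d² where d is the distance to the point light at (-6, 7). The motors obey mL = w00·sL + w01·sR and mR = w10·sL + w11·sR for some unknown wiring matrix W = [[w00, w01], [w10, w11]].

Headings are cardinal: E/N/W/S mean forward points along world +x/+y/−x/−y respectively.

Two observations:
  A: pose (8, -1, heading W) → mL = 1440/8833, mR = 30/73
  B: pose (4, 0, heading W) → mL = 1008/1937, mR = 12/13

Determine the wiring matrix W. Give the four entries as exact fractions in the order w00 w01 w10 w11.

obs A: pose=(8,-1,W) → sL=60/121, sR=60/73, mL=1440/8833, mR=30/73
obs B: pose=(4,0,W) → sL=120/149, sR=24/13, mL=1008/1937, mR=12/13
sensor matrix S = [[60/121, 60/73], [120/149, 24/13]]; det S = 4337280/17109521
solve [mL_A; mL_B] = S·[w00; w01] and [mR_A; mR_B] = S·[w10; w11]:
  w00 = -1/2, w01 = 1/2, w10 = 0, w11 = 1/2

-1/2 1/2 0 1/2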